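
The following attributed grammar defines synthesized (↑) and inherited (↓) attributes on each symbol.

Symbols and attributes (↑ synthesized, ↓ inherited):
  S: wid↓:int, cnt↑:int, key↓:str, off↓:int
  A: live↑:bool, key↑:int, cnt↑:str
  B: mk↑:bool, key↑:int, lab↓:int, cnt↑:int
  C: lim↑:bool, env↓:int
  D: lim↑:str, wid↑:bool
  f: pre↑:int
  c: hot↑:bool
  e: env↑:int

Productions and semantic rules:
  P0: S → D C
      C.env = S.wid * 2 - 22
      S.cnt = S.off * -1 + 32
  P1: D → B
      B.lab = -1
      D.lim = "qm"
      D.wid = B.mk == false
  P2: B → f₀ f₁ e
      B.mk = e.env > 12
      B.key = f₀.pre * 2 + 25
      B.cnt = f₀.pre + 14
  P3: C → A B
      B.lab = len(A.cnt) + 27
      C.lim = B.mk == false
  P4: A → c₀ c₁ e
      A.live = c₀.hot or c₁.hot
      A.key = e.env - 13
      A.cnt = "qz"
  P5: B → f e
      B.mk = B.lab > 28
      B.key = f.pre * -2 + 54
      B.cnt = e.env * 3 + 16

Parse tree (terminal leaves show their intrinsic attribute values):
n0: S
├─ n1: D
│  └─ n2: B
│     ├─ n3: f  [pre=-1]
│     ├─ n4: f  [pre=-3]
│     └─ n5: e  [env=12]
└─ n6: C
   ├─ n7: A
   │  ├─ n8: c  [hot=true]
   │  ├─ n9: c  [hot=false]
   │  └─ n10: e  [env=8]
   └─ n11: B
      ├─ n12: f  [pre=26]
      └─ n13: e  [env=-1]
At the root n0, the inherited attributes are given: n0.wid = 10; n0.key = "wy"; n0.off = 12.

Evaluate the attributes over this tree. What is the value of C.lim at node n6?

1. n0.wid = 10  [given at root]
2. n0.key = "wy"  [given at root]
3. n0.off = 12  [given at root]
4. n2.lab = -1  [-1]
5. n3.pre = -1  [terminal]
6. n4.pre = -3  [terminal]
7. n5.env = 12  [terminal]
8. n2.mk = false  [e.env > 12]
9. n2.key = 23  [f₀.pre * 2 + 25]
10. n2.cnt = 13  [f₀.pre + 14]
11. n1.lim = "qm"  ["qm"]
12. n1.wid = true  [B.mk == false]
13. n6.env = -2  [S.wid * 2 - 22]
14. n8.hot = true  [terminal]
15. n9.hot = false  [terminal]
16. n10.env = 8  [terminal]
17. n7.live = true  [c₀.hot or c₁.hot]
18. n7.key = -5  [e.env - 13]
19. n7.cnt = "qz"  ["qz"]
20. n11.lab = 29  [len(A.cnt) + 27]
21. n12.pre = 26  [terminal]
22. n13.env = -1  [terminal]
23. n11.mk = true  [B.lab > 28]
24. n11.key = 2  [f.pre * -2 + 54]
25. n11.cnt = 13  [e.env * 3 + 16]
26. n6.lim = false  [B.mk == false]
27. n0.cnt = 20  [S.off * -1 + 32]

false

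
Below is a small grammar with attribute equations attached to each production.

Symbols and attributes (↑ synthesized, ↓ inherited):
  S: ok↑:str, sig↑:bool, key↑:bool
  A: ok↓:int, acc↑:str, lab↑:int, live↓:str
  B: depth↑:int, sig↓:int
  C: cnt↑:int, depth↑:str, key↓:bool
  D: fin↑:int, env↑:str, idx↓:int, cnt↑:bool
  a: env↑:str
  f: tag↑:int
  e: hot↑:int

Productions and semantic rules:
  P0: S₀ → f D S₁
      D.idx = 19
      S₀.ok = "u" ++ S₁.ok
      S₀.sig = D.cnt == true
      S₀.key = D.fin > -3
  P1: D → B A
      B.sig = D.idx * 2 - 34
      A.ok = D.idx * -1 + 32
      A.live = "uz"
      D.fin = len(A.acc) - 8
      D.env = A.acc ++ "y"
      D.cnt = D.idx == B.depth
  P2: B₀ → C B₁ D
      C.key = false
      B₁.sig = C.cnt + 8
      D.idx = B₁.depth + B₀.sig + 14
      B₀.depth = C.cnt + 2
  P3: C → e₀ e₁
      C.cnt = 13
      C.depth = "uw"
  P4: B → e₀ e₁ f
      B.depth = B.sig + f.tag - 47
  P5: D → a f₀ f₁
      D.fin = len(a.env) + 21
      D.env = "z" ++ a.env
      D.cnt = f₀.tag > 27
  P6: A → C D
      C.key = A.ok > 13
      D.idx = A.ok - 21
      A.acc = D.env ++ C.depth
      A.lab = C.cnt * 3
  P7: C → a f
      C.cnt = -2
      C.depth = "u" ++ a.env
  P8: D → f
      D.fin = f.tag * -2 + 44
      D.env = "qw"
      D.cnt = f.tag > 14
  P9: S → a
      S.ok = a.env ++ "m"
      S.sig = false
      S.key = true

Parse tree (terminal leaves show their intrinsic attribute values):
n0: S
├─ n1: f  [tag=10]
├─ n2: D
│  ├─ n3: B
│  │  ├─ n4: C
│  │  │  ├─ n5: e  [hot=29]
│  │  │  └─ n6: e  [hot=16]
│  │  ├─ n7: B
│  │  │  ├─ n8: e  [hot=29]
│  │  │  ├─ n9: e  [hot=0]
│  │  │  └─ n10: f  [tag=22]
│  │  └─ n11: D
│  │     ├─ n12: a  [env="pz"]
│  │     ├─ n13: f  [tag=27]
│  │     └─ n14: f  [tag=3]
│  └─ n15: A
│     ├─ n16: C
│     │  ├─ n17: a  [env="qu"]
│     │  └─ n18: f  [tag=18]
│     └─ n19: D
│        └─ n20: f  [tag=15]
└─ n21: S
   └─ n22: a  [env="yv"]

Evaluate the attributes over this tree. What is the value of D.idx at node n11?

14

1. n1.tag = 10  [terminal]
2. n2.idx = 19  [19]
3. n3.sig = 4  [D.idx * 2 - 34]
4. n4.key = false  [false]
5. n5.hot = 29  [terminal]
6. n6.hot = 16  [terminal]
7. n4.cnt = 13  [13]
8. n4.depth = "uw"  ["uw"]
9. n7.sig = 21  [C.cnt + 8]
10. n8.hot = 29  [terminal]
11. n9.hot = 0  [terminal]
12. n10.tag = 22  [terminal]
13. n7.depth = -4  [B.sig + f.tag - 47]
14. n11.idx = 14  [B₁.depth + B₀.sig + 14]
15. n12.env = "pz"  [terminal]
16. n13.tag = 27  [terminal]
17. n14.tag = 3  [terminal]
18. n11.fin = 23  [len(a.env) + 21]
19. n11.env = "zpz"  ["z" ++ a.env]
20. n11.cnt = false  [f₀.tag > 27]
21. n3.depth = 15  [C.cnt + 2]
22. n15.ok = 13  [D.idx * -1 + 32]
23. n15.live = "uz"  ["uz"]
24. n16.key = false  [A.ok > 13]
25. n17.env = "qu"  [terminal]
26. n18.tag = 18  [terminal]
27. n16.cnt = -2  [-2]
28. n16.depth = "uqu"  ["u" ++ a.env]
29. n19.idx = -8  [A.ok - 21]
30. n20.tag = 15  [terminal]
31. n19.fin = 14  [f.tag * -2 + 44]
32. n19.env = "qw"  ["qw"]
33. n19.cnt = true  [f.tag > 14]
34. n15.acc = "qwuqu"  [D.env ++ C.depth]
35. n15.lab = -6  [C.cnt * 3]
36. n2.fin = -3  [len(A.acc) - 8]
37. n2.env = "qwuquy"  [A.acc ++ "y"]
38. n2.cnt = false  [D.idx == B.depth]
39. n22.env = "yv"  [terminal]
40. n21.ok = "yvm"  [a.env ++ "m"]
41. n21.sig = false  [false]
42. n21.key = true  [true]
43. n0.ok = "uyvm"  ["u" ++ S₁.ok]
44. n0.sig = false  [D.cnt == true]
45. n0.key = false  [D.fin > -3]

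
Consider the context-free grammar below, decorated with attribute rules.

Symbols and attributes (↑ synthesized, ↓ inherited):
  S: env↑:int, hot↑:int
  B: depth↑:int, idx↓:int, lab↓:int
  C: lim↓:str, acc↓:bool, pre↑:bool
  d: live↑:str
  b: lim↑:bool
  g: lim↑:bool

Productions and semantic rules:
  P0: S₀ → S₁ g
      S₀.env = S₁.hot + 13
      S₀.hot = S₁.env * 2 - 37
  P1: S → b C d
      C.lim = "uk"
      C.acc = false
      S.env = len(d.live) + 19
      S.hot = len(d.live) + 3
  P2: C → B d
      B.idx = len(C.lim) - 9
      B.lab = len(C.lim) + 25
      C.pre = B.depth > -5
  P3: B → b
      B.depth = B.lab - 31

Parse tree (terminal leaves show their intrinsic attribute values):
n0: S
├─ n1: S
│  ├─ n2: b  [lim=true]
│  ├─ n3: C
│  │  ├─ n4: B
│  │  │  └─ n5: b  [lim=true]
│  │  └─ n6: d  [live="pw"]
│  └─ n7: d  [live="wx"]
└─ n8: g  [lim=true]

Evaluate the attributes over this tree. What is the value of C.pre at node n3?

true

1. n2.lim = true  [terminal]
2. n3.lim = "uk"  ["uk"]
3. n3.acc = false  [false]
4. n4.idx = -7  [len(C.lim) - 9]
5. n4.lab = 27  [len(C.lim) + 25]
6. n5.lim = true  [terminal]
7. n4.depth = -4  [B.lab - 31]
8. n6.live = "pw"  [terminal]
9. n3.pre = true  [B.depth > -5]
10. n7.live = "wx"  [terminal]
11. n1.env = 21  [len(d.live) + 19]
12. n1.hot = 5  [len(d.live) + 3]
13. n8.lim = true  [terminal]
14. n0.env = 18  [S₁.hot + 13]
15. n0.hot = 5  [S₁.env * 2 - 37]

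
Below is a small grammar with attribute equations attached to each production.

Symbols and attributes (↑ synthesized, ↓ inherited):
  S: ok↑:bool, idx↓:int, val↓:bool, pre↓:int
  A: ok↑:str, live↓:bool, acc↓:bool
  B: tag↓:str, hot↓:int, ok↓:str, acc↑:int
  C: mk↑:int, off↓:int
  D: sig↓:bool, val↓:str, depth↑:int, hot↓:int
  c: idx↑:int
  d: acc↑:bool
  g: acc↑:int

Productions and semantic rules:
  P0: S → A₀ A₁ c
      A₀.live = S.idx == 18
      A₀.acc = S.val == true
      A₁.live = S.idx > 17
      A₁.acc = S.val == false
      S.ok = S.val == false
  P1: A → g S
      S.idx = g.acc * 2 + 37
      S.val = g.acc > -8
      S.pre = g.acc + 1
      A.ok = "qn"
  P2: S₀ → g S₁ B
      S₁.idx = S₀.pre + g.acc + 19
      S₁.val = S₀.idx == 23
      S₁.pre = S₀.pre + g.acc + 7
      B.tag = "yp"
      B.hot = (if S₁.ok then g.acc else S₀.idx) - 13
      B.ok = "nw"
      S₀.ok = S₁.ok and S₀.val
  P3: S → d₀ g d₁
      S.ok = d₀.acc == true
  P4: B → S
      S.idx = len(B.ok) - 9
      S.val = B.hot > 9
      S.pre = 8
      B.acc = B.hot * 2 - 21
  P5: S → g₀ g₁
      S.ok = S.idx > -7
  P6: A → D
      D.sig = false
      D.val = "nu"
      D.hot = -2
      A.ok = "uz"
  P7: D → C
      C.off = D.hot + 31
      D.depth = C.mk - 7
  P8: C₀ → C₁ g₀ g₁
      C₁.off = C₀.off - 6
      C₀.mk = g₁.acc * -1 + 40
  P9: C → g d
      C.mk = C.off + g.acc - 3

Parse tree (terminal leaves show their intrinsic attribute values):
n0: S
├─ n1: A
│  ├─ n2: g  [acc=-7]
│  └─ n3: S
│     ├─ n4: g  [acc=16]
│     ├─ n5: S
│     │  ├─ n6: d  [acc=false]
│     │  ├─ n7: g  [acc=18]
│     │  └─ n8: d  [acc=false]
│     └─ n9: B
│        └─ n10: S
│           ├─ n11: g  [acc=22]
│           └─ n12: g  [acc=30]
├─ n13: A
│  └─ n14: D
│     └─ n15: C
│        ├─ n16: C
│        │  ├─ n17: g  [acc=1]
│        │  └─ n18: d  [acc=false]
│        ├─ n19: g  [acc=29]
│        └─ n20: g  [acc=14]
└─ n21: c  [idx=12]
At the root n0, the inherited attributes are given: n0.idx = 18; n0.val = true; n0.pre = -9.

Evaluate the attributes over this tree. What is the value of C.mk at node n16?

21

1. n0.idx = 18  [given at root]
2. n0.val = true  [given at root]
3. n0.pre = -9  [given at root]
4. n1.live = true  [S.idx == 18]
5. n1.acc = true  [S.val == true]
6. n2.acc = -7  [terminal]
7. n3.idx = 23  [g.acc * 2 + 37]
8. n3.val = true  [g.acc > -8]
9. n3.pre = -6  [g.acc + 1]
10. n4.acc = 16  [terminal]
11. n5.idx = 29  [S₀.pre + g.acc + 19]
12. n5.val = true  [S₀.idx == 23]
13. n5.pre = 17  [S₀.pre + g.acc + 7]
14. n6.acc = false  [terminal]
15. n7.acc = 18  [terminal]
16. n8.acc = false  [terminal]
17. n5.ok = false  [d₀.acc == true]
18. n9.tag = "yp"  ["yp"]
19. n9.hot = 10  [(if S₁.ok then g.acc else S₀.idx) - 13]
20. n9.ok = "nw"  ["nw"]
21. n10.idx = -7  [len(B.ok) - 9]
22. n10.val = true  [B.hot > 9]
23. n10.pre = 8  [8]
24. n11.acc = 22  [terminal]
25. n12.acc = 30  [terminal]
26. n10.ok = false  [S.idx > -7]
27. n9.acc = -1  [B.hot * 2 - 21]
28. n3.ok = false  [S₁.ok and S₀.val]
29. n1.ok = "qn"  ["qn"]
30. n13.live = true  [S.idx > 17]
31. n13.acc = false  [S.val == false]
32. n14.sig = false  [false]
33. n14.val = "nu"  ["nu"]
34. n14.hot = -2  [-2]
35. n15.off = 29  [D.hot + 31]
36. n16.off = 23  [C₀.off - 6]
37. n17.acc = 1  [terminal]
38. n18.acc = false  [terminal]
39. n16.mk = 21  [C.off + g.acc - 3]
40. n19.acc = 29  [terminal]
41. n20.acc = 14  [terminal]
42. n15.mk = 26  [g₁.acc * -1 + 40]
43. n14.depth = 19  [C.mk - 7]
44. n13.ok = "uz"  ["uz"]
45. n21.idx = 12  [terminal]
46. n0.ok = false  [S.val == false]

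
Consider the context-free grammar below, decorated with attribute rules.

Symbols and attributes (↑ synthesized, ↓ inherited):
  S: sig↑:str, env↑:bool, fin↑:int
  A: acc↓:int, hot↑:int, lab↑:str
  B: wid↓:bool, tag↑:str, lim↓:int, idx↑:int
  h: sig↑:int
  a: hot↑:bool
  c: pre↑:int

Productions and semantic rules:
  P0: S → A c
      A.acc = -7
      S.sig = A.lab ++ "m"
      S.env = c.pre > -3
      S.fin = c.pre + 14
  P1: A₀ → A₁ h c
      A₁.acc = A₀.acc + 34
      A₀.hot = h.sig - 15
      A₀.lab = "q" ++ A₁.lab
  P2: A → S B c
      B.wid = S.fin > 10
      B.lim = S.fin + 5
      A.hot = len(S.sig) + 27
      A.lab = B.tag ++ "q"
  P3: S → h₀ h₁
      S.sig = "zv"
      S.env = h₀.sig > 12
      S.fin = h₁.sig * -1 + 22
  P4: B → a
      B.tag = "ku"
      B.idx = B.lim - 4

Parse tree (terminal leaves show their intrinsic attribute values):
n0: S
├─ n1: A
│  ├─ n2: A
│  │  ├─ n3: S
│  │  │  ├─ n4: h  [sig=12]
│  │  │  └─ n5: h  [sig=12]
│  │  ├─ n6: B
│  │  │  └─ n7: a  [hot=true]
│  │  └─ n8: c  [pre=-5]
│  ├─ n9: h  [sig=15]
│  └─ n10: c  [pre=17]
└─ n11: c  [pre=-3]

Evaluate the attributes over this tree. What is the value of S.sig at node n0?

1. n1.acc = -7  [-7]
2. n2.acc = 27  [A₀.acc + 34]
3. n4.sig = 12  [terminal]
4. n5.sig = 12  [terminal]
5. n3.sig = "zv"  ["zv"]
6. n3.env = false  [h₀.sig > 12]
7. n3.fin = 10  [h₁.sig * -1 + 22]
8. n6.wid = false  [S.fin > 10]
9. n6.lim = 15  [S.fin + 5]
10. n7.hot = true  [terminal]
11. n6.tag = "ku"  ["ku"]
12. n6.idx = 11  [B.lim - 4]
13. n8.pre = -5  [terminal]
14. n2.hot = 29  [len(S.sig) + 27]
15. n2.lab = "kuq"  [B.tag ++ "q"]
16. n9.sig = 15  [terminal]
17. n10.pre = 17  [terminal]
18. n1.hot = 0  [h.sig - 15]
19. n1.lab = "qkuq"  ["q" ++ A₁.lab]
20. n11.pre = -3  [terminal]
21. n0.sig = "qkuqm"  [A.lab ++ "m"]
22. n0.env = false  [c.pre > -3]
23. n0.fin = 11  [c.pre + 14]

"qkuqm"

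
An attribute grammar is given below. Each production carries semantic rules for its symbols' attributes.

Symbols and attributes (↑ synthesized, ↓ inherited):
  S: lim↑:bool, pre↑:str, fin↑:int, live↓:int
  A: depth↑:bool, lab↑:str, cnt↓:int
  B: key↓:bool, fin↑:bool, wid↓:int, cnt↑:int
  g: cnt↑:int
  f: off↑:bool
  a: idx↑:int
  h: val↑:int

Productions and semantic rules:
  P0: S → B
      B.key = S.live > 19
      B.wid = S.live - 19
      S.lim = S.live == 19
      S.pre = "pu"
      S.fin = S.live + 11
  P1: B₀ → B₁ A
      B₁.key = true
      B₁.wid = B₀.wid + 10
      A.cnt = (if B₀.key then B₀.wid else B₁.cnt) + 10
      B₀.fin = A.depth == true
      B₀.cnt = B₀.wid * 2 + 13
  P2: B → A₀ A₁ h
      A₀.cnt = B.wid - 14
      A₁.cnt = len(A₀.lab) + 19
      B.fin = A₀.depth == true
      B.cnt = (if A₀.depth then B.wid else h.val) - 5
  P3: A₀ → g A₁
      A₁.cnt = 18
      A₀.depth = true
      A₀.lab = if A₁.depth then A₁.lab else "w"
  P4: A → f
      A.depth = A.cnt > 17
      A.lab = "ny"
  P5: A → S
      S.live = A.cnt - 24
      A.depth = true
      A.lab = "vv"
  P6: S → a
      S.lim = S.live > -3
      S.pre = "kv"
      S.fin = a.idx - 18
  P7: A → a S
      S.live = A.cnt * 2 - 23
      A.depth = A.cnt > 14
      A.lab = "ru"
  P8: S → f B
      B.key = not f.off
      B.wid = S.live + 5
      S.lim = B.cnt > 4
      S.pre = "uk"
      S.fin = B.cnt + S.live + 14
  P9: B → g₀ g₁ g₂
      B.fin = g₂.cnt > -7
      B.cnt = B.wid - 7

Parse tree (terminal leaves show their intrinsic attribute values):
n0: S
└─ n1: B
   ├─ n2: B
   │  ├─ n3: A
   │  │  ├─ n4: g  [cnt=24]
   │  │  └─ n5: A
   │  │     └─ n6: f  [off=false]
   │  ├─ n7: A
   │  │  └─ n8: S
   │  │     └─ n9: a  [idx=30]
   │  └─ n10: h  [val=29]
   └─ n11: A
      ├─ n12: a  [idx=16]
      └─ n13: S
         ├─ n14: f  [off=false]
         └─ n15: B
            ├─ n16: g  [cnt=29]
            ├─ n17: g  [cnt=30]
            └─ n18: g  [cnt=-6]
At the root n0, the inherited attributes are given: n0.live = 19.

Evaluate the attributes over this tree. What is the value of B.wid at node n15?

1. n0.live = 19  [given at root]
2. n1.key = false  [S.live > 19]
3. n1.wid = 0  [S.live - 19]
4. n2.key = true  [true]
5. n2.wid = 10  [B₀.wid + 10]
6. n3.cnt = -4  [B.wid - 14]
7. n4.cnt = 24  [terminal]
8. n5.cnt = 18  [18]
9. n6.off = false  [terminal]
10. n5.depth = true  [A.cnt > 17]
11. n5.lab = "ny"  ["ny"]
12. n3.depth = true  [true]
13. n3.lab = "ny"  [if A₁.depth then A₁.lab else "w"]
14. n7.cnt = 21  [len(A₀.lab) + 19]
15. n8.live = -3  [A.cnt - 24]
16. n9.idx = 30  [terminal]
17. n8.lim = false  [S.live > -3]
18. n8.pre = "kv"  ["kv"]
19. n8.fin = 12  [a.idx - 18]
20. n7.depth = true  [true]
21. n7.lab = "vv"  ["vv"]
22. n10.val = 29  [terminal]
23. n2.fin = true  [A₀.depth == true]
24. n2.cnt = 5  [(if A₀.depth then B.wid else h.val) - 5]
25. n11.cnt = 15  [(if B₀.key then B₀.wid else B₁.cnt) + 10]
26. n12.idx = 16  [terminal]
27. n13.live = 7  [A.cnt * 2 - 23]
28. n14.off = false  [terminal]
29. n15.key = true  [not f.off]
30. n15.wid = 12  [S.live + 5]
31. n16.cnt = 29  [terminal]
32. n17.cnt = 30  [terminal]
33. n18.cnt = -6  [terminal]
34. n15.fin = true  [g₂.cnt > -7]
35. n15.cnt = 5  [B.wid - 7]
36. n13.lim = true  [B.cnt > 4]
37. n13.pre = "uk"  ["uk"]
38. n13.fin = 26  [B.cnt + S.live + 14]
39. n11.depth = true  [A.cnt > 14]
40. n11.lab = "ru"  ["ru"]
41. n1.fin = true  [A.depth == true]
42. n1.cnt = 13  [B₀.wid * 2 + 13]
43. n0.lim = true  [S.live == 19]
44. n0.pre = "pu"  ["pu"]
45. n0.fin = 30  [S.live + 11]

12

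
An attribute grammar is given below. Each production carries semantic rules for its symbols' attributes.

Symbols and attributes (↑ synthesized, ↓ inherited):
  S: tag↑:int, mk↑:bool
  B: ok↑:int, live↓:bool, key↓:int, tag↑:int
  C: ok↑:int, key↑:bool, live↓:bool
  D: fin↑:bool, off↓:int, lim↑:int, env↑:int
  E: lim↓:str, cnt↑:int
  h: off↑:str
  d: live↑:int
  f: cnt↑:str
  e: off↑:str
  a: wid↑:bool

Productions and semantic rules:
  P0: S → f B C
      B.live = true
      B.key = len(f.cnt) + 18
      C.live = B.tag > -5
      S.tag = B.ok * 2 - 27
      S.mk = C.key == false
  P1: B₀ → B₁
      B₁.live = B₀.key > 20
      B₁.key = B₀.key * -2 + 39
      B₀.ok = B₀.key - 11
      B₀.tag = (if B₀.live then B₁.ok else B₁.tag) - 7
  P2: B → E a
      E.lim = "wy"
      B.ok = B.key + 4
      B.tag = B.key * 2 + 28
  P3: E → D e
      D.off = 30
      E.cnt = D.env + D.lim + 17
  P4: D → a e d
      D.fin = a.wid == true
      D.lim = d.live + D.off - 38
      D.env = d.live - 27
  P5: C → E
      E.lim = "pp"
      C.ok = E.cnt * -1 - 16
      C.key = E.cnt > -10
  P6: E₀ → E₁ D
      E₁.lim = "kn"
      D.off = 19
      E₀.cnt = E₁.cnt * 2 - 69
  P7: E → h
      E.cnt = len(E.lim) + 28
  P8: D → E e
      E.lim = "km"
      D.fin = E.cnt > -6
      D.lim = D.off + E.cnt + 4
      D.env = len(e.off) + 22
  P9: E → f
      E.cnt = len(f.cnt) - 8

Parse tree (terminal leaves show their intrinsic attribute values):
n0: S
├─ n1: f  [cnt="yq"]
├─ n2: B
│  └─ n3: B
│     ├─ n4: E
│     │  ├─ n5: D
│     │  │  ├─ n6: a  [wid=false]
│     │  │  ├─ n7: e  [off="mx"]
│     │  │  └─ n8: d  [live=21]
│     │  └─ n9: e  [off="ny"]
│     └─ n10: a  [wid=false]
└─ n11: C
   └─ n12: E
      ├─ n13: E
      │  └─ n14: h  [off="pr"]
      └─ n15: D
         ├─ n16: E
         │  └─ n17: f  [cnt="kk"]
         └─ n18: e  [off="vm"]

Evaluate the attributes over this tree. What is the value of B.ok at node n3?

3

1. n1.cnt = "yq"  [terminal]
2. n2.live = true  [true]
3. n2.key = 20  [len(f.cnt) + 18]
4. n3.live = false  [B₀.key > 20]
5. n3.key = -1  [B₀.key * -2 + 39]
6. n4.lim = "wy"  ["wy"]
7. n5.off = 30  [30]
8. n6.wid = false  [terminal]
9. n7.off = "mx"  [terminal]
10. n8.live = 21  [terminal]
11. n5.fin = false  [a.wid == true]
12. n5.lim = 13  [d.live + D.off - 38]
13. n5.env = -6  [d.live - 27]
14. n9.off = "ny"  [terminal]
15. n4.cnt = 24  [D.env + D.lim + 17]
16. n10.wid = false  [terminal]
17. n3.ok = 3  [B.key + 4]
18. n3.tag = 26  [B.key * 2 + 28]
19. n2.ok = 9  [B₀.key - 11]
20. n2.tag = -4  [(if B₀.live then B₁.ok else B₁.tag) - 7]
21. n11.live = true  [B.tag > -5]
22. n12.lim = "pp"  ["pp"]
23. n13.lim = "kn"  ["kn"]
24. n14.off = "pr"  [terminal]
25. n13.cnt = 30  [len(E.lim) + 28]
26. n15.off = 19  [19]
27. n16.lim = "km"  ["km"]
28. n17.cnt = "kk"  [terminal]
29. n16.cnt = -6  [len(f.cnt) - 8]
30. n18.off = "vm"  [terminal]
31. n15.fin = false  [E.cnt > -6]
32. n15.lim = 17  [D.off + E.cnt + 4]
33. n15.env = 24  [len(e.off) + 22]
34. n12.cnt = -9  [E₁.cnt * 2 - 69]
35. n11.ok = -7  [E.cnt * -1 - 16]
36. n11.key = true  [E.cnt > -10]
37. n0.tag = -9  [B.ok * 2 - 27]
38. n0.mk = false  [C.key == false]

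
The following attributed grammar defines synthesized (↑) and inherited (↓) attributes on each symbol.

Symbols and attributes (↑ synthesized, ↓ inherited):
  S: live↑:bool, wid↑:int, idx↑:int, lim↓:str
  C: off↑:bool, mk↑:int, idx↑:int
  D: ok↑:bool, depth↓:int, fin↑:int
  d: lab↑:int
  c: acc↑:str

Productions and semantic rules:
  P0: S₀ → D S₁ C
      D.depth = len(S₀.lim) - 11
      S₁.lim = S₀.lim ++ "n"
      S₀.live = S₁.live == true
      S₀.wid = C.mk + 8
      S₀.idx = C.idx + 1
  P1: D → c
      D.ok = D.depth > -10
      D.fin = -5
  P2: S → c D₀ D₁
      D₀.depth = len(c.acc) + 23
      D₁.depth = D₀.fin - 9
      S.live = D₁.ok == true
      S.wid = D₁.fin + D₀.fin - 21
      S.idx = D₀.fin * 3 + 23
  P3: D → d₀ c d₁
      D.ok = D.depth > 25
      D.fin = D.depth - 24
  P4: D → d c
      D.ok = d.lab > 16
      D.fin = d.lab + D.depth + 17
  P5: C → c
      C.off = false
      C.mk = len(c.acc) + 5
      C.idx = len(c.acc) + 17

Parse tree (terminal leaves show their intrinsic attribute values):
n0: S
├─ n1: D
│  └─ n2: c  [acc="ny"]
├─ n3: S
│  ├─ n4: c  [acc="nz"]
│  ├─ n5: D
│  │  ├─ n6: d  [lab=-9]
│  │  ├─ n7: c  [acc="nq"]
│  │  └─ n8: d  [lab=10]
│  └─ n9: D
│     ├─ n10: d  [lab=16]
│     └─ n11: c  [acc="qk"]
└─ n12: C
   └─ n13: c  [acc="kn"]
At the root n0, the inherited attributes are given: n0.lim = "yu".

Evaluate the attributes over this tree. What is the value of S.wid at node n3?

5

1. n0.lim = "yu"  [given at root]
2. n1.depth = -9  [len(S₀.lim) - 11]
3. n2.acc = "ny"  [terminal]
4. n1.ok = true  [D.depth > -10]
5. n1.fin = -5  [-5]
6. n3.lim = "yun"  [S₀.lim ++ "n"]
7. n4.acc = "nz"  [terminal]
8. n5.depth = 25  [len(c.acc) + 23]
9. n6.lab = -9  [terminal]
10. n7.acc = "nq"  [terminal]
11. n8.lab = 10  [terminal]
12. n5.ok = false  [D.depth > 25]
13. n5.fin = 1  [D.depth - 24]
14. n9.depth = -8  [D₀.fin - 9]
15. n10.lab = 16  [terminal]
16. n11.acc = "qk"  [terminal]
17. n9.ok = false  [d.lab > 16]
18. n9.fin = 25  [d.lab + D.depth + 17]
19. n3.live = false  [D₁.ok == true]
20. n3.wid = 5  [D₁.fin + D₀.fin - 21]
21. n3.idx = 26  [D₀.fin * 3 + 23]
22. n13.acc = "kn"  [terminal]
23. n12.off = false  [false]
24. n12.mk = 7  [len(c.acc) + 5]
25. n12.idx = 19  [len(c.acc) + 17]
26. n0.live = false  [S₁.live == true]
27. n0.wid = 15  [C.mk + 8]
28. n0.idx = 20  [C.idx + 1]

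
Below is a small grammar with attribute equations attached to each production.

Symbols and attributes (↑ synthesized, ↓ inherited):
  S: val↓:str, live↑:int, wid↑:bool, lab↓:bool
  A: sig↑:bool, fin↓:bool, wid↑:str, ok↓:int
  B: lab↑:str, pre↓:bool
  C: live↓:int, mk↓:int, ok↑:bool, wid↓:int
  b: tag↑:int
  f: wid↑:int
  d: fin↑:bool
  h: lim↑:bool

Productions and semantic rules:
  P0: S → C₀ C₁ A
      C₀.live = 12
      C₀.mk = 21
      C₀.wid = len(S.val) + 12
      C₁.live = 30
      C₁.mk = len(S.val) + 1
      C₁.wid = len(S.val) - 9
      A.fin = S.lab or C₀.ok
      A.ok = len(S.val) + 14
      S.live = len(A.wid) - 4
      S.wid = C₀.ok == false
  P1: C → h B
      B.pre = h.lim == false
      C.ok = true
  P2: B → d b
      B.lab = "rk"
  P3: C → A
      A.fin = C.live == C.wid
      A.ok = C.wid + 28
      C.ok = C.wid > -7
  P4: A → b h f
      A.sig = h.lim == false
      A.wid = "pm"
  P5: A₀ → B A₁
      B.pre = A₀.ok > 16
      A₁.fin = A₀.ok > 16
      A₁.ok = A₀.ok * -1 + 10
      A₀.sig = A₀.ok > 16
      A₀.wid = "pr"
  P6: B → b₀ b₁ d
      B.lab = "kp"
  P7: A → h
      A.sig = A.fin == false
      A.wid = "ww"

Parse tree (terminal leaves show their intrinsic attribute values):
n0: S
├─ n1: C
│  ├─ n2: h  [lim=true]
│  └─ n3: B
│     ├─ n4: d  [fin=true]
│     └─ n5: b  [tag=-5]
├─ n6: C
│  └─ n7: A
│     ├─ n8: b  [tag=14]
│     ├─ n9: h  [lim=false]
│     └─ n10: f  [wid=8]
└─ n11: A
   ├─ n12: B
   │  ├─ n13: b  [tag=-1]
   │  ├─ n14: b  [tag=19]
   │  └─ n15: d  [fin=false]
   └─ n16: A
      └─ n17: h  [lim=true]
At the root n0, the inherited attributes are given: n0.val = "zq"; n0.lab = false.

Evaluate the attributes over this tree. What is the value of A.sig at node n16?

1. n0.val = "zq"  [given at root]
2. n0.lab = false  [given at root]
3. n1.live = 12  [12]
4. n1.mk = 21  [21]
5. n1.wid = 14  [len(S.val) + 12]
6. n2.lim = true  [terminal]
7. n3.pre = false  [h.lim == false]
8. n4.fin = true  [terminal]
9. n5.tag = -5  [terminal]
10. n3.lab = "rk"  ["rk"]
11. n1.ok = true  [true]
12. n6.live = 30  [30]
13. n6.mk = 3  [len(S.val) + 1]
14. n6.wid = -7  [len(S.val) - 9]
15. n7.fin = false  [C.live == C.wid]
16. n7.ok = 21  [C.wid + 28]
17. n8.tag = 14  [terminal]
18. n9.lim = false  [terminal]
19. n10.wid = 8  [terminal]
20. n7.sig = true  [h.lim == false]
21. n7.wid = "pm"  ["pm"]
22. n6.ok = false  [C.wid > -7]
23. n11.fin = true  [S.lab or C₀.ok]
24. n11.ok = 16  [len(S.val) + 14]
25. n12.pre = false  [A₀.ok > 16]
26. n13.tag = -1  [terminal]
27. n14.tag = 19  [terminal]
28. n15.fin = false  [terminal]
29. n12.lab = "kp"  ["kp"]
30. n16.fin = false  [A₀.ok > 16]
31. n16.ok = -6  [A₀.ok * -1 + 10]
32. n17.lim = true  [terminal]
33. n16.sig = true  [A.fin == false]
34. n16.wid = "ww"  ["ww"]
35. n11.sig = false  [A₀.ok > 16]
36. n11.wid = "pr"  ["pr"]
37. n0.live = -2  [len(A.wid) - 4]
38. n0.wid = false  [C₀.ok == false]

true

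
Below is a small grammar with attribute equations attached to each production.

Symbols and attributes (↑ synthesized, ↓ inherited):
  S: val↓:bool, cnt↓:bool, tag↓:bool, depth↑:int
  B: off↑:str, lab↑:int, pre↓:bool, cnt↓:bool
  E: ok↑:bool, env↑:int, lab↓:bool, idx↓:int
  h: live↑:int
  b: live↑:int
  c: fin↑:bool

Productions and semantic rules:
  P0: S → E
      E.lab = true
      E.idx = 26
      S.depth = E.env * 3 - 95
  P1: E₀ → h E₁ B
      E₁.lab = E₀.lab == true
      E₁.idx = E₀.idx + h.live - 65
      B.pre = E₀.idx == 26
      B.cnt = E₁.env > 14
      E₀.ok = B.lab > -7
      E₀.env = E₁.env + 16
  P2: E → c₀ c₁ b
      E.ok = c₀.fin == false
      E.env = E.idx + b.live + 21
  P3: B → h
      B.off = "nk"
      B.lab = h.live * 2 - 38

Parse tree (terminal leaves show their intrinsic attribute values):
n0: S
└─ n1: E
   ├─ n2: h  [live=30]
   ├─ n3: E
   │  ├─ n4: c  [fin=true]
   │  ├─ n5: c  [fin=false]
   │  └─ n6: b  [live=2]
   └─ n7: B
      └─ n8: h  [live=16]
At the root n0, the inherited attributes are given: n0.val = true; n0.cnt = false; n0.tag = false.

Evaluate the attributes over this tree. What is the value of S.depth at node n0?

-5

1. n0.val = true  [given at root]
2. n0.cnt = false  [given at root]
3. n0.tag = false  [given at root]
4. n1.lab = true  [true]
5. n1.idx = 26  [26]
6. n2.live = 30  [terminal]
7. n3.lab = true  [E₀.lab == true]
8. n3.idx = -9  [E₀.idx + h.live - 65]
9. n4.fin = true  [terminal]
10. n5.fin = false  [terminal]
11. n6.live = 2  [terminal]
12. n3.ok = false  [c₀.fin == false]
13. n3.env = 14  [E.idx + b.live + 21]
14. n7.pre = true  [E₀.idx == 26]
15. n7.cnt = false  [E₁.env > 14]
16. n8.live = 16  [terminal]
17. n7.off = "nk"  ["nk"]
18. n7.lab = -6  [h.live * 2 - 38]
19. n1.ok = true  [B.lab > -7]
20. n1.env = 30  [E₁.env + 16]
21. n0.depth = -5  [E.env * 3 - 95]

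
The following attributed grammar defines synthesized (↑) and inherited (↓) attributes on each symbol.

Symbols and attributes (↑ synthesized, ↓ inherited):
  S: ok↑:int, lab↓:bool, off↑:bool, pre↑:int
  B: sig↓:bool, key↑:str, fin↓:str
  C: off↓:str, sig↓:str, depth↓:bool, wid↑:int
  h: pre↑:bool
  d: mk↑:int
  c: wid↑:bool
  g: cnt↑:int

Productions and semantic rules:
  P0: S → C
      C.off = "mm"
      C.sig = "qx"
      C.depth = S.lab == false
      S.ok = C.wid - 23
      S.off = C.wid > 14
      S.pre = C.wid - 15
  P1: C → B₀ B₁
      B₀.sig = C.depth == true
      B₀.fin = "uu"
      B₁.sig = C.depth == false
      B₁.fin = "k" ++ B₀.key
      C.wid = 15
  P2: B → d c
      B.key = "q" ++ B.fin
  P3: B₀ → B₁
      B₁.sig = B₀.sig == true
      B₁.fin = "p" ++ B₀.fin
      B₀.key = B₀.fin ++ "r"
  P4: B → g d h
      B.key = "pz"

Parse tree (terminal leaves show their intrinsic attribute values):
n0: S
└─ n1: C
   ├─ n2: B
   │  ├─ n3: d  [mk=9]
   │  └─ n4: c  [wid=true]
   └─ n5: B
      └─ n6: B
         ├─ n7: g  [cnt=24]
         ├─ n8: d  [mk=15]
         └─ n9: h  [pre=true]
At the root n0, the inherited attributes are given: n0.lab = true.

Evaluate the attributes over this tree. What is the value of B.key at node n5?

"kquur"

1. n0.lab = true  [given at root]
2. n1.off = "mm"  ["mm"]
3. n1.sig = "qx"  ["qx"]
4. n1.depth = false  [S.lab == false]
5. n2.sig = false  [C.depth == true]
6. n2.fin = "uu"  ["uu"]
7. n3.mk = 9  [terminal]
8. n4.wid = true  [terminal]
9. n2.key = "quu"  ["q" ++ B.fin]
10. n5.sig = true  [C.depth == false]
11. n5.fin = "kquu"  ["k" ++ B₀.key]
12. n6.sig = true  [B₀.sig == true]
13. n6.fin = "pkquu"  ["p" ++ B₀.fin]
14. n7.cnt = 24  [terminal]
15. n8.mk = 15  [terminal]
16. n9.pre = true  [terminal]
17. n6.key = "pz"  ["pz"]
18. n5.key = "kquur"  [B₀.fin ++ "r"]
19. n1.wid = 15  [15]
20. n0.ok = -8  [C.wid - 23]
21. n0.off = true  [C.wid > 14]
22. n0.pre = 0  [C.wid - 15]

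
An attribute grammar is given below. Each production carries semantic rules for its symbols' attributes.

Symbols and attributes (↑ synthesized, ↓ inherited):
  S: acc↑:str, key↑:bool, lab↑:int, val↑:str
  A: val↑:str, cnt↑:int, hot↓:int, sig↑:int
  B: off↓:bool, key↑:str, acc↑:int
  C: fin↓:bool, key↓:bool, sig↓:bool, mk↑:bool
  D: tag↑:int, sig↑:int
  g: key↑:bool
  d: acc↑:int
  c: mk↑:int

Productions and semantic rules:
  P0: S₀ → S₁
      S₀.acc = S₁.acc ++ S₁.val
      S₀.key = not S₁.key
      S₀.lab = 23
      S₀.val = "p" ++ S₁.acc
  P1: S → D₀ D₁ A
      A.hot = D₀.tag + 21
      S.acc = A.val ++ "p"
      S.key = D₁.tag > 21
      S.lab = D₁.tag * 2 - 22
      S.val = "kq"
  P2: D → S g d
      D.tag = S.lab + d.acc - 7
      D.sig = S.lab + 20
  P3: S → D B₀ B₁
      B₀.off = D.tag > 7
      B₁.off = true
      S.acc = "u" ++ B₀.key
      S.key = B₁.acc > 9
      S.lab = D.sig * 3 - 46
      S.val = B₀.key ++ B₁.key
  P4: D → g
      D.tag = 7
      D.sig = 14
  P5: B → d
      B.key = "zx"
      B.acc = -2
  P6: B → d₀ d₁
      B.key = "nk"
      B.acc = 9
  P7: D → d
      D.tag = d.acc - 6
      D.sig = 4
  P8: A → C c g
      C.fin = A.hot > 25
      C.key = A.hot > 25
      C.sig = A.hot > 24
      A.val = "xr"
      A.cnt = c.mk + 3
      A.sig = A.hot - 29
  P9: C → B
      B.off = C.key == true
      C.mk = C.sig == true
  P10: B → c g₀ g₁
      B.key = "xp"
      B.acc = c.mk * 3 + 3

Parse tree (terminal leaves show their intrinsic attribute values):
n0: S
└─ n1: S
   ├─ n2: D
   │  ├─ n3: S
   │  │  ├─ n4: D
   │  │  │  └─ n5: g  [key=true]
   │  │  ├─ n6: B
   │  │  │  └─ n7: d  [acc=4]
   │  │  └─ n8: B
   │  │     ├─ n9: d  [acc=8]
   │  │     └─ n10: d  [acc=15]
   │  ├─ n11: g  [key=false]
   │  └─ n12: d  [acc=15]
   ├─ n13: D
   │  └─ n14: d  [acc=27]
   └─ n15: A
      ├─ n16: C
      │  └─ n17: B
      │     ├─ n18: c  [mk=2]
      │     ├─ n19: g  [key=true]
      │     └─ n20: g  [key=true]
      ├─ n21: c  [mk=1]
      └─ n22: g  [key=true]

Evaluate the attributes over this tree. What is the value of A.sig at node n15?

-4

1. n5.key = true  [terminal]
2. n4.tag = 7  [7]
3. n4.sig = 14  [14]
4. n6.off = false  [D.tag > 7]
5. n7.acc = 4  [terminal]
6. n6.key = "zx"  ["zx"]
7. n6.acc = -2  [-2]
8. n8.off = true  [true]
9. n9.acc = 8  [terminal]
10. n10.acc = 15  [terminal]
11. n8.key = "nk"  ["nk"]
12. n8.acc = 9  [9]
13. n3.acc = "uzx"  ["u" ++ B₀.key]
14. n3.key = false  [B₁.acc > 9]
15. n3.lab = -4  [D.sig * 3 - 46]
16. n3.val = "zxnk"  [B₀.key ++ B₁.key]
17. n11.key = false  [terminal]
18. n12.acc = 15  [terminal]
19. n2.tag = 4  [S.lab + d.acc - 7]
20. n2.sig = 16  [S.lab + 20]
21. n14.acc = 27  [terminal]
22. n13.tag = 21  [d.acc - 6]
23. n13.sig = 4  [4]
24. n15.hot = 25  [D₀.tag + 21]
25. n16.fin = false  [A.hot > 25]
26. n16.key = false  [A.hot > 25]
27. n16.sig = true  [A.hot > 24]
28. n17.off = false  [C.key == true]
29. n18.mk = 2  [terminal]
30. n19.key = true  [terminal]
31. n20.key = true  [terminal]
32. n17.key = "xp"  ["xp"]
33. n17.acc = 9  [c.mk * 3 + 3]
34. n16.mk = true  [C.sig == true]
35. n21.mk = 1  [terminal]
36. n22.key = true  [terminal]
37. n15.val = "xr"  ["xr"]
38. n15.cnt = 4  [c.mk + 3]
39. n15.sig = -4  [A.hot - 29]
40. n1.acc = "xrp"  [A.val ++ "p"]
41. n1.key = false  [D₁.tag > 21]
42. n1.lab = 20  [D₁.tag * 2 - 22]
43. n1.val = "kq"  ["kq"]
44. n0.acc = "xrpkq"  [S₁.acc ++ S₁.val]
45. n0.key = true  [not S₁.key]
46. n0.lab = 23  [23]
47. n0.val = "pxrp"  ["p" ++ S₁.acc]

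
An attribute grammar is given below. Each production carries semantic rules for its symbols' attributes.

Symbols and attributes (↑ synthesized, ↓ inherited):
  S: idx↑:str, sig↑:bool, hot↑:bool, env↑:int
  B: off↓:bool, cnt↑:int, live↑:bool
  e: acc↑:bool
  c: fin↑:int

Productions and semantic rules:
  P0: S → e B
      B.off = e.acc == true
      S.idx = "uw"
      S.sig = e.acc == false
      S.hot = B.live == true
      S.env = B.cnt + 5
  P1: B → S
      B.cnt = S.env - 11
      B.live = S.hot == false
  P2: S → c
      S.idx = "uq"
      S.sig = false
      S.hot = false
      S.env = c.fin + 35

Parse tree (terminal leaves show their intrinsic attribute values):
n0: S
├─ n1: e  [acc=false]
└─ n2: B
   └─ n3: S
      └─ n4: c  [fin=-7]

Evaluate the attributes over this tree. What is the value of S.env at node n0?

1. n1.acc = false  [terminal]
2. n2.off = false  [e.acc == true]
3. n4.fin = -7  [terminal]
4. n3.idx = "uq"  ["uq"]
5. n3.sig = false  [false]
6. n3.hot = false  [false]
7. n3.env = 28  [c.fin + 35]
8. n2.cnt = 17  [S.env - 11]
9. n2.live = true  [S.hot == false]
10. n0.idx = "uw"  ["uw"]
11. n0.sig = true  [e.acc == false]
12. n0.hot = true  [B.live == true]
13. n0.env = 22  [B.cnt + 5]

22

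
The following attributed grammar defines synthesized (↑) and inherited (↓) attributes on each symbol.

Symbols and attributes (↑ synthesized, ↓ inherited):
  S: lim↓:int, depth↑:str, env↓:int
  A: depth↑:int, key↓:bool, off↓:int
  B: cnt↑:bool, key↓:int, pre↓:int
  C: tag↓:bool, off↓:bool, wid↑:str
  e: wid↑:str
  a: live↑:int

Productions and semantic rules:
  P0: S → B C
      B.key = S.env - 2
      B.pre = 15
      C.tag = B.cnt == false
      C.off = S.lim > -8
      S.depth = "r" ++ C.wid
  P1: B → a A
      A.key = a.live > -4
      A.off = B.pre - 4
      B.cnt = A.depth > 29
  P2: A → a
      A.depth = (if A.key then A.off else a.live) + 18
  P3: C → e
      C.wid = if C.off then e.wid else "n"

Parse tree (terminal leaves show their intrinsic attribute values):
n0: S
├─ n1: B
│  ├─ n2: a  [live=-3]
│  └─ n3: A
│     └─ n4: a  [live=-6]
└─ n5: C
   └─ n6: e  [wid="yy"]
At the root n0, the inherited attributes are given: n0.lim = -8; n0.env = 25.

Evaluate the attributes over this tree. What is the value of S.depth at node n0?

"rn"

1. n0.lim = -8  [given at root]
2. n0.env = 25  [given at root]
3. n1.key = 23  [S.env - 2]
4. n1.pre = 15  [15]
5. n2.live = -3  [terminal]
6. n3.key = true  [a.live > -4]
7. n3.off = 11  [B.pre - 4]
8. n4.live = -6  [terminal]
9. n3.depth = 29  [(if A.key then A.off else a.live) + 18]
10. n1.cnt = false  [A.depth > 29]
11. n5.tag = true  [B.cnt == false]
12. n5.off = false  [S.lim > -8]
13. n6.wid = "yy"  [terminal]
14. n5.wid = "n"  [if C.off then e.wid else "n"]
15. n0.depth = "rn"  ["r" ++ C.wid]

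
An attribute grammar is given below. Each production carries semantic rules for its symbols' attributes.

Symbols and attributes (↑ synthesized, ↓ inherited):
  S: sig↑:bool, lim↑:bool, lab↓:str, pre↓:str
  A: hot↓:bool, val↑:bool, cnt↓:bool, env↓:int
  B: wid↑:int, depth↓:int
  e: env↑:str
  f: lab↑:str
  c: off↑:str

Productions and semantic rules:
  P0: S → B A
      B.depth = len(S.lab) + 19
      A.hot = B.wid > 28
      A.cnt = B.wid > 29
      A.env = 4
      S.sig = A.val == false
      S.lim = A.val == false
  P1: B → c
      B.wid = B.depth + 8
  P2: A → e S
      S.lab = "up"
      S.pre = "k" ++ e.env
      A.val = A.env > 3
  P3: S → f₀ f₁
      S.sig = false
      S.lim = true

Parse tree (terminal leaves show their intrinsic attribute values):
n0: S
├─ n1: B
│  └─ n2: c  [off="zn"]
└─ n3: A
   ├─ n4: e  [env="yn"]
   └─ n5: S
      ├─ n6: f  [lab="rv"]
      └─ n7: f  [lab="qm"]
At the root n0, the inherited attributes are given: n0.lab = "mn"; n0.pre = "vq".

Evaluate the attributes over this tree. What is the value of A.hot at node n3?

1. n0.lab = "mn"  [given at root]
2. n0.pre = "vq"  [given at root]
3. n1.depth = 21  [len(S.lab) + 19]
4. n2.off = "zn"  [terminal]
5. n1.wid = 29  [B.depth + 8]
6. n3.hot = true  [B.wid > 28]
7. n3.cnt = false  [B.wid > 29]
8. n3.env = 4  [4]
9. n4.env = "yn"  [terminal]
10. n5.lab = "up"  ["up"]
11. n5.pre = "kyn"  ["k" ++ e.env]
12. n6.lab = "rv"  [terminal]
13. n7.lab = "qm"  [terminal]
14. n5.sig = false  [false]
15. n5.lim = true  [true]
16. n3.val = true  [A.env > 3]
17. n0.sig = false  [A.val == false]
18. n0.lim = false  [A.val == false]

true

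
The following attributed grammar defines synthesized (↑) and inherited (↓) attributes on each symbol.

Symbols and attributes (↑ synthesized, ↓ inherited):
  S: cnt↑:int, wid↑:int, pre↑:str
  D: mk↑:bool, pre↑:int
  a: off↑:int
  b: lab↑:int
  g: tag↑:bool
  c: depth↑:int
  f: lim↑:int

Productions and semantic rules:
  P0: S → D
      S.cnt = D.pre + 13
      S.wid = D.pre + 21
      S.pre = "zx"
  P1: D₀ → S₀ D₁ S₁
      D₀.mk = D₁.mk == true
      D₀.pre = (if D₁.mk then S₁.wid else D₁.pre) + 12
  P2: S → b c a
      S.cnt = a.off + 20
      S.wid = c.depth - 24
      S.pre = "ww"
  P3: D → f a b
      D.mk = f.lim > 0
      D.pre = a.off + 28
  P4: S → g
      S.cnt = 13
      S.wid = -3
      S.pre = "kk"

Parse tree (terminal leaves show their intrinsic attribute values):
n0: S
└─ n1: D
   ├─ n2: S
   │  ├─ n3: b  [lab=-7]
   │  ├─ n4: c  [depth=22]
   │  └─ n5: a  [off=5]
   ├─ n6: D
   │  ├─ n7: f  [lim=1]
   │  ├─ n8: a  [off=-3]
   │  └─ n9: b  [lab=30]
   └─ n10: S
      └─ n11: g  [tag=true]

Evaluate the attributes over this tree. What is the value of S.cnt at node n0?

22

1. n3.lab = -7  [terminal]
2. n4.depth = 22  [terminal]
3. n5.off = 5  [terminal]
4. n2.cnt = 25  [a.off + 20]
5. n2.wid = -2  [c.depth - 24]
6. n2.pre = "ww"  ["ww"]
7. n7.lim = 1  [terminal]
8. n8.off = -3  [terminal]
9. n9.lab = 30  [terminal]
10. n6.mk = true  [f.lim > 0]
11. n6.pre = 25  [a.off + 28]
12. n11.tag = true  [terminal]
13. n10.cnt = 13  [13]
14. n10.wid = -3  [-3]
15. n10.pre = "kk"  ["kk"]
16. n1.mk = true  [D₁.mk == true]
17. n1.pre = 9  [(if D₁.mk then S₁.wid else D₁.pre) + 12]
18. n0.cnt = 22  [D.pre + 13]
19. n0.wid = 30  [D.pre + 21]
20. n0.pre = "zx"  ["zx"]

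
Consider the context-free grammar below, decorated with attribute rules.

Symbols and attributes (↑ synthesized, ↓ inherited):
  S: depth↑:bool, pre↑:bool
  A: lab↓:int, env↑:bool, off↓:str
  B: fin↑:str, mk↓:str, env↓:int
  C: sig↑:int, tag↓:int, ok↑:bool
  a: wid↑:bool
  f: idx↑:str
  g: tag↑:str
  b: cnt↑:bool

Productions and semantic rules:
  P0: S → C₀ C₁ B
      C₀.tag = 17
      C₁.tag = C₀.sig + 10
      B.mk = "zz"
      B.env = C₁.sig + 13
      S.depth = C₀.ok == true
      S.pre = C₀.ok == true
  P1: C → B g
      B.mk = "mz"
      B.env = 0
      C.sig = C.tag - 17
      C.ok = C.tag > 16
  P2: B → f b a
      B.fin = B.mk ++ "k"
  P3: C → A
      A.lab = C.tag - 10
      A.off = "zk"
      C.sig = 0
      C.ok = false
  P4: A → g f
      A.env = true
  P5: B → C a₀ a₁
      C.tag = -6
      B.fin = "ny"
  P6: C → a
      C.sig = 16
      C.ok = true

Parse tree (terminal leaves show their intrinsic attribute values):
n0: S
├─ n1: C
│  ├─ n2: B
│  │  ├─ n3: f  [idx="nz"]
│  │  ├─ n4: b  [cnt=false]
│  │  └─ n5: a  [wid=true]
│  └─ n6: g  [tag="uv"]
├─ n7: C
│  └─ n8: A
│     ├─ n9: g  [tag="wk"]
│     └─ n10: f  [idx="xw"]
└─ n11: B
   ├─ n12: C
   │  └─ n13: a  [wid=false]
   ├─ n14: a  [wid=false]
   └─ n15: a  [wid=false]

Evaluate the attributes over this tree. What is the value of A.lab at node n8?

0

1. n1.tag = 17  [17]
2. n2.mk = "mz"  ["mz"]
3. n2.env = 0  [0]
4. n3.idx = "nz"  [terminal]
5. n4.cnt = false  [terminal]
6. n5.wid = true  [terminal]
7. n2.fin = "mzk"  [B.mk ++ "k"]
8. n6.tag = "uv"  [terminal]
9. n1.sig = 0  [C.tag - 17]
10. n1.ok = true  [C.tag > 16]
11. n7.tag = 10  [C₀.sig + 10]
12. n8.lab = 0  [C.tag - 10]
13. n8.off = "zk"  ["zk"]
14. n9.tag = "wk"  [terminal]
15. n10.idx = "xw"  [terminal]
16. n8.env = true  [true]
17. n7.sig = 0  [0]
18. n7.ok = false  [false]
19. n11.mk = "zz"  ["zz"]
20. n11.env = 13  [C₁.sig + 13]
21. n12.tag = -6  [-6]
22. n13.wid = false  [terminal]
23. n12.sig = 16  [16]
24. n12.ok = true  [true]
25. n14.wid = false  [terminal]
26. n15.wid = false  [terminal]
27. n11.fin = "ny"  ["ny"]
28. n0.depth = true  [C₀.ok == true]
29. n0.pre = true  [C₀.ok == true]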